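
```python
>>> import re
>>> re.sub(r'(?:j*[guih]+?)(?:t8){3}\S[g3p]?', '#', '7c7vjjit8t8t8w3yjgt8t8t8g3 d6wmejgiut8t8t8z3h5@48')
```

This matches zero or more of a literal 'j', then one or more of one of [guih] (lazy) (non-capturing group); then the literal 't8' repeated 3 times, then a non-whitespace character, then optionally one of [g3p].
Matches: at [4:15] → 'jjit8t8t8w3'; at [16:26] → 'jgt8t8t8g3'; at [32:44] → 'jgiut8t8t8z3'.
Every occurrence is swapped for '#'.

'7c7v#y# d6wme#h5@48'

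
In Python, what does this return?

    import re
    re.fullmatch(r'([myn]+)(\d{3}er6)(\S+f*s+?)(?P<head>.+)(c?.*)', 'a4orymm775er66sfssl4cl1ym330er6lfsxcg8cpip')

Pattern: one or more of one of [myn] (captured); then exactly 3 of a digit, then the literal 'er6' (captured); then one or more of a non-whitespace character, then zero or more of the literal 'f', then one or more of the literal 's' (lazy) (captured); then one or more of any character (captured as 'head'); then optionally a literal 'c', then zero or more of any character (captured).
`re.fullmatch` requires the pattern to consume the entire string.
Here the string isn't matched end-to-end, so the call returns None.

None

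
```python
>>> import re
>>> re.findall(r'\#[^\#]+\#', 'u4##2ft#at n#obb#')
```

`findall` yields the raw match text (2 of them) because the pattern has no groups.

['#2ft#', '#obb#']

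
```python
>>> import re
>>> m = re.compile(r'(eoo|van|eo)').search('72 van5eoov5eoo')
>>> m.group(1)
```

'van'

`re.search` tries every starting position until one works.
The match spans [3:6] → 'van'.
Captured: group 1 = 'van'.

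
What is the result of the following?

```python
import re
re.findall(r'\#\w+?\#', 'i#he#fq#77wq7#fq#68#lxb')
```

['#he#', '#77wq7#', '#68#']

Walking the string: at [1:5] → '#he#'; at [7:14] → '#77wq7#'; at [16:20] → '#68#'.
No capturing groups, so `findall` returns the 3 full match strings.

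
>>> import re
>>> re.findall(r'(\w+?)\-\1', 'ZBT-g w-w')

`\1` has to match the exact text group 1 already captured.
Walking the string: at [6:9] match 'w-w', group 1 = 'w'.
One capturing group, so `findall` returns just the captured substring from the one match — 1 in all.

['w']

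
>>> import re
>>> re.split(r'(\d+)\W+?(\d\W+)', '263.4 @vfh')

['', '263', '4 @', 'vfh']

Because the pattern has a capturing group, `split` also inserts each captured text between the pieces.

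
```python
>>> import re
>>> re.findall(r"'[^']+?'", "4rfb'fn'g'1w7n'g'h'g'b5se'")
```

`findall` yields the raw match text (4 of them) because the pattern has no groups.

["'fn'", "'1w7n'", "'h'", "'b5se'"]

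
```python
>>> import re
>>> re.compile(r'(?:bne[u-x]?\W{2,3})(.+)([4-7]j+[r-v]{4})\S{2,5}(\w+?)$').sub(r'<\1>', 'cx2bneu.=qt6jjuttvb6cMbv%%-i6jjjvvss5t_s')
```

'cx2<qt6jjuttvb6cMbv%%-i>'

The replacement refers to a captured group, so each match is rewritten using its own captured text.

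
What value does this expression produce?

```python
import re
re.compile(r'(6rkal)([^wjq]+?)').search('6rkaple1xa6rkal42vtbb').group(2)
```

'4'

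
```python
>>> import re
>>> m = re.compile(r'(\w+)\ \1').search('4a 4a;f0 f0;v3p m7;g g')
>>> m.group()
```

The backreference `\1` re-matches whatever the first group consumed, character for character.
Unlike `match`, `search` isn't anchored — it looks for the pattern anywhere in the string.
The match spans [0:5] → '4a 4a'.
Captured: group 1 = '4a'.

'4a 4a'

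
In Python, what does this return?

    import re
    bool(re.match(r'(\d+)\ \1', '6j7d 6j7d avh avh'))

False

`match` is anchored at position 0; if the pattern doesn't fit there, it returns None.
Here the string doesn't start with a match, so the call returns None, and `bool(None)` is False.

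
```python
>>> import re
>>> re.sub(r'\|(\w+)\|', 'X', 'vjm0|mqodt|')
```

'vjm0X'

Matches: at [4:11] → '|mqodt|'.
Every occurrence is swapped for 'X'.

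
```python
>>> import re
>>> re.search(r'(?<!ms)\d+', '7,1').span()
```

(0, 1)

A negative assertion filters positions out without eating any characters.
`search` walks the string left to right and returns the first match it finds.
The match spans [0:1] → '7'.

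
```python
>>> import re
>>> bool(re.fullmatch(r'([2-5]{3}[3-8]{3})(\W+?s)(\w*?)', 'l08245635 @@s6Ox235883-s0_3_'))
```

False

For `fullmatch`, every character of the input must be accounted for by the pattern.
Here the string isn't matched end-to-end, so the call returns None, and `bool(None)` is False.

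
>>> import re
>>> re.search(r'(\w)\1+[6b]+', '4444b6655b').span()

After group 1 captures some text, `\1` only succeeds where that same text appears again.
The match spans [0:7] → '4444b66'.

(0, 7)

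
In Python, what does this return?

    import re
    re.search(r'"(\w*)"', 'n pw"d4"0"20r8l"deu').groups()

('d4',)

`re.search` tries every starting position until one works.
The match spans [4:8] → '"d4"'.
Captured: group 1 = 'd4'.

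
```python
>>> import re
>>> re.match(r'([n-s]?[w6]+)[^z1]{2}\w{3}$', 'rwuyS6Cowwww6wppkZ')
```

None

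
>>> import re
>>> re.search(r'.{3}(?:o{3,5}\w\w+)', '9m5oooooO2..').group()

'9m5oooooO2'

Pattern: exactly 3 of any character; then 3 to 5 of the literal 'o', then a word character, then one or more of a word character (non-capturing group).
Unlike `match`, `search` isn't anchored — it looks for the pattern anywhere in the string.
The match spans [0:10] → '9m5oooooO2'.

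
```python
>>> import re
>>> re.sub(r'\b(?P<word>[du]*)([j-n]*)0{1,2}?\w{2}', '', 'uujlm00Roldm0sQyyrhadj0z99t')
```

'oldm0sQyyrhadj0z99t'

This matches a word boundary (`\b`, zero-width); then zero or more of one of [du] (captured as 'word'); then zero or more of a character in [j-n] (captured); then 1 to 2 of a literal '0' (lazy), then exactly 2 of a word character.
Because the quantifier is non-greedy, it stops expanding at the earliest point where the rest of the pattern can succeed.
Matches: at [0:8] → 'uujlm00R'.
Each match is replaced by ''.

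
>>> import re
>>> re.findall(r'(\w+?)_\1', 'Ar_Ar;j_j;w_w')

After group 1 captures some text, `\1` only succeeds where that same text appears again.
Walking the string: at [0:5] match 'Ar_Ar', group 1 = 'Ar'; at [6:9] match 'j_j', group 1 = 'j'; at [10:13] match 'w_w', group 1 = 'w'.
`findall` collects group 1 from each match (3 total).

['Ar', 'j', 'w']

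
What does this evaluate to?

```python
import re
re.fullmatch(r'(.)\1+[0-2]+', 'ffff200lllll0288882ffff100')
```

None

`re.fullmatch` is like wrapping the pattern in `^…$` (in single-line mode).
Here the pattern can't cover the whole string, so the call returns None.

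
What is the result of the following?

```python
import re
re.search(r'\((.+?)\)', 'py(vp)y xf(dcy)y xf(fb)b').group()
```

'(vp)'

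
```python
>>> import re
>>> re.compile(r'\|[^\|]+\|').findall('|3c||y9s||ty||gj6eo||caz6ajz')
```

['|3c|', '|y9s|', '|ty|', '|gj6eo|']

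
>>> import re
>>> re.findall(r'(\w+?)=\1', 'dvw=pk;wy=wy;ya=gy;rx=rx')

['wy', 'rx']

A backreference is literal: `\1` must see the identical characters the first group matched.
Walking the string: at [7:12] match 'wy=wy', group 1 = 'wy'; at [19:24] match 'rx=rx', group 1 = 'rx'.
One capturing group, so `findall` returns just the captured substring from each match — 2 in all.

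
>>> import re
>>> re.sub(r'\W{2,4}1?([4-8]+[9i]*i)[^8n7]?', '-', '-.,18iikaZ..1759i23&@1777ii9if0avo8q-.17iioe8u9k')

'-aZ-3-0avo8q-e8u9k'

This matches 2 to 4 of a non-word character, then optionally the literal '1'; then one or more of a character in [4-8], then zero or more of one of [9i], then the literal 'i' (captured); then optionally any character except [8n7].
Each match is replaced by '-'.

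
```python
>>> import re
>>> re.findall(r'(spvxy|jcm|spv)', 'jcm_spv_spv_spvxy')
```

`|` is ordered: at each position the engine commits to the first alternative that works.
Scanning left to right: at [0:3] match 'jcm', group 1 = 'jcm'; at [4:7] match 'spv', group 1 = 'spv'; at [8:11] match 'spv', group 1 = 'spv'; at [12:17] match 'spvxy', group 1 = 'spvxy'.
With a single group, `findall` returns only what that group captured — 4 items.

['jcm', 'spv', 'spv', 'spvxy']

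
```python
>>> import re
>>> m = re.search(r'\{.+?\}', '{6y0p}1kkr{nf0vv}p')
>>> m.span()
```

(0, 6)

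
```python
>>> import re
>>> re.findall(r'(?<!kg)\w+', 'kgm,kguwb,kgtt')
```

A negative assertion filters positions out without eating any characters.
Scanning left to right: at [0:3] → 'kgm'; at [4:9] → 'kguwb'; at [10:14] → 'kgtt'.
No capturing groups, so `findall` returns the 3 full match strings.

['kgm', 'kguwb', 'kgtt']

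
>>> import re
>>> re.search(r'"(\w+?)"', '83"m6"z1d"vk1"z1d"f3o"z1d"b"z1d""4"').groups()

('m6',)

`re.search` tries every starting position until one works.
The match spans [2:6] → '"m6"'.
Captured: group 1 = 'm6'.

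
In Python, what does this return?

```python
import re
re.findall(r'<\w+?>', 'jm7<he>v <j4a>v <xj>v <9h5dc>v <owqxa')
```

Scanning left to right: at [3:7] → '<he>'; at [9:14] → '<j4a>'; at [16:20] → '<xj>'; at [22:29] → '<9h5dc>'.
With no groups in the pattern, `findall` gives back each whole match — 4 here.

['<he>', '<j4a>', '<xj>', '<9h5dc>']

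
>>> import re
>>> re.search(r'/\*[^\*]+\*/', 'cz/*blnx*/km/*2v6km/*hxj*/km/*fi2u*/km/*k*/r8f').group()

`search` walks the string left to right and returns the first match it finds.
The match spans [2:10] → '/*blnx*/'.

'/*blnx*/'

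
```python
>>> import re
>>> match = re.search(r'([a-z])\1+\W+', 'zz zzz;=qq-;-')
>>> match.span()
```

(0, 3)

`\1` has to match the exact text group 1 already captured.
The match spans [0:3] → 'zz '.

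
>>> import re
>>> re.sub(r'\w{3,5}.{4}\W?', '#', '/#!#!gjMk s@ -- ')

This matches 3 to 5 of a word character; then exactly 4 of any character, then optionally a non-word character.
Matches: at [5:14] → 'gjMk s@ -'.
Every occurrence is swapped for '#'.

'/#!#!#- '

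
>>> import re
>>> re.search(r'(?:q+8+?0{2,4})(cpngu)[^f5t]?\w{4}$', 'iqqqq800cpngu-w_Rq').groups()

This matches one or more of the literal 'q', then one or more of a literal '8' (lazy), then 2 to 4 of a literal '0' (non-capturing group); then the literal 'cpn', then the literal 'gu' (captured); then optionally any character except [f5t], then exactly 4 of a word character; then anchored at the end.
Unlike `match`, `search` isn't anchored — it looks for the pattern anywhere in the string.
The match spans [1:18] → 'qqqq800cpngu-w_Rq'.
Captured: group 1 = 'cpngu'.

('cpngu',)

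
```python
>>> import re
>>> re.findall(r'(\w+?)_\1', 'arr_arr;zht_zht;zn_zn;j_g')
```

A backreference is literal: `\1` must see the identical characters the first group matched.
Walking the string: at [0:7] match 'arr_arr', group 1 = 'arr'; at [8:15] match 'zht_zht', group 1 = 'zht'; at [16:21] match 'zn_zn', group 1 = 'zn'.
Because there's exactly one group, `findall` drops the full match and keeps group 1 from each hit.

['arr', 'zht', 'zn']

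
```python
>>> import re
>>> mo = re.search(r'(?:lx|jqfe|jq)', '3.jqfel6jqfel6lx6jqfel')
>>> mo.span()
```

Alternation tries branches left to right and keeps the first one that lets the overall match succeed at that position.
The match spans [2:6] → 'jqfe'.

(2, 6)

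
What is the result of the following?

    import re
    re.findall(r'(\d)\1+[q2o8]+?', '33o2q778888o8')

['3', '7', '8']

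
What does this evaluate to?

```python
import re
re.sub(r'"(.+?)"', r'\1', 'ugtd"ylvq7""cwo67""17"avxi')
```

'ugtdylvq7cwo6717avxi'

Matches: at [4:11] → '"ylvq7"'; at [11:18] → '"cwo67"'; at [18:22] → '"17"'.
The replacement refers to a captured group, so each match is rewritten using its own captured text.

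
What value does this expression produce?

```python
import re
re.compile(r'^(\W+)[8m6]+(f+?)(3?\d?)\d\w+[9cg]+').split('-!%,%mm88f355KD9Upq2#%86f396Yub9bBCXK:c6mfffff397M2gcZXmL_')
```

['', '-!%,%', 'f', '35', 'Upq2#%86f396Yub9bBCXK:c6mfffff397M2gcZXmL_']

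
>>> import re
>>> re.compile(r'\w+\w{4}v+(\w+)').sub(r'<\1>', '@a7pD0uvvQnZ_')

Pattern: one or more of a word character; then exactly 4 of a word character, then one or more of the literal 'v'; then one or more of a word character (captured).
Each match is replaced using the text its own group 1 captured.

'@<QnZ_>'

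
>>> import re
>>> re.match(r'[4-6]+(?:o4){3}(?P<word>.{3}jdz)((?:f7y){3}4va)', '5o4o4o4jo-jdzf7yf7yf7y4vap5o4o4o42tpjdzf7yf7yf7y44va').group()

'5o4o4o4jo-jdzf7yf7yf7y4va'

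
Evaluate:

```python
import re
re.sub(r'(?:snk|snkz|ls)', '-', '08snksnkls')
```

'08---'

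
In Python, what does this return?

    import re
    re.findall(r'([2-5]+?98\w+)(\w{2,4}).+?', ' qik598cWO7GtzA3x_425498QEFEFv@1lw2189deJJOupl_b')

[('598cWO7GtzA3x_425498QEFE', 'Fv')]

This matches one or more of a character in [2-5] (lazy), then the literal '98', then one or more of a word character (captured); then 2 to 4 of a word character (captured); then one or more of any character (lazy).
Matches: at [4:31] match '598cWO7GtzA3x_425498QEFEFv@', groups = ('598cWO7GtzA3x_425498QEFE', 'Fv').
2 groups means the one result is a tuple of 2 captured strings — 1 here.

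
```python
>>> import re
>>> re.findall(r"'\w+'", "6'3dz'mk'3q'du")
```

["'3dz'", "'3q'"]

Walking the string: at [1:6] → "'3dz'"; at [8:12] → "'3q'".
`findall` yields the raw match text (2 of them) because the pattern has no groups.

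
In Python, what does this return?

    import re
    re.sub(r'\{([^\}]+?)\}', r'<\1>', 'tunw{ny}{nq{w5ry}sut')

'tunw<ny><nq{w5ry>sut'

Matches: at [4:8] → '{ny}'; at [8:17] → '{nq{w5ry}'.
Each match is replaced using the text its own group 1 captured.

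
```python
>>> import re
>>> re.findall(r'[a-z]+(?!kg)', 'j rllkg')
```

['j', 'rllkg']

The negative lookaround is zero-width — it rules out positions where the adjacent text would match, without consuming anything.
Matches: at [0:1] → 'j'; at [2:7] → 'rllkg'.
`findall` yields the raw match text (2 of them) because the pattern has no groups.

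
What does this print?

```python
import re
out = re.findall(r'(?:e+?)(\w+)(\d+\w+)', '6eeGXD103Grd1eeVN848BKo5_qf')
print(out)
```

This matches one or more of a literal 'e' (lazy) (non-capturing group); then one or more of a word character (captured); then one or more of a digit, then one or more of a word character (captured).
Lazy quantifiers expand one character at a time until the remainder of the pattern can match.
Scanning left to right: at [1:27] match 'eeGXD103Grd1eeVN848BKo5_qf', groups = ('eGXD103Grd1eeVN848BKo', '5_qf').
`findall` packs the 2 group values into a tuple for every match.

[('eGXD103Grd1eeVN848BKo', '5_qf')]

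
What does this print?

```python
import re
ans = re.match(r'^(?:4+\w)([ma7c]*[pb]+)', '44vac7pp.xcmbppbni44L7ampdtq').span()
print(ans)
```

(0, 8)

Pattern: anchored at the start of the string; then one or more of the literal '4', then a word character (non-capturing group); then zero or more of one of [ma7c], then one or more of one of [pb] (captured).
`re.match` won't scan ahead — the pattern has to work from the very first character.
The match spans [0:8] → '44vac7pp'.
Captured: group 1 = 'ac7pp'.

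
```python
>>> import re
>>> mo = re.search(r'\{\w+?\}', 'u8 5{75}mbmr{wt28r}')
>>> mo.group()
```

'{75}'

Unlike `match`, `search` isn't anchored — it looks for the pattern anywhere in the string.
The match spans [4:8] → '{75}'.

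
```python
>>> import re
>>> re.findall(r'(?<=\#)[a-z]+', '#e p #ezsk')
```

['e', 'ezsk']

Because the assertion is zero-width, the text it checks is not consumed and won't appear in the result.
Walking the string: at [1:2] → 'e'; at [6:10] → 'ezsk'.
No capturing groups, so `findall` returns the 2 full match strings.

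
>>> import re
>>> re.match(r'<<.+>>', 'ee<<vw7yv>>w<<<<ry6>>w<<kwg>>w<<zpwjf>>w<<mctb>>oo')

None

`match` is anchored at position 0; if the pattern doesn't fit there, it returns None.
Here the string doesn't start with a match, so the call returns None.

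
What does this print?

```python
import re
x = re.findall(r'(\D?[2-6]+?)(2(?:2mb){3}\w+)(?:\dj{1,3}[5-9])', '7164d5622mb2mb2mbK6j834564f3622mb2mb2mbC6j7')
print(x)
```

The pattern matches optionally a non-digit, then one or more of a character in [2-6] (lazy) (captured); then the literal '2', then the literal '2mb' repeated 3 times, then one or more of a word character (captured); then a digit, then 1 to 3 of a literal 'j', then a character in [5-9] (non-capturing group).
`findall` packs the 2 group values into a tuple for every match.

[('d56', '22mb2mb2mbK6j834564f3622mb2mb2mbC')]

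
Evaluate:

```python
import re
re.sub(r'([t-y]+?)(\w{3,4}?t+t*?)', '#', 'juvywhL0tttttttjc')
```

'j#jc'

Pattern: one or more of a character in [t-y] (lazy) (captured); then 3 to 4 of a word character (lazy), then one or more of a literal 't', then zero or more of a literal 't' (lazy) (captured).
Each match is replaced by '#'.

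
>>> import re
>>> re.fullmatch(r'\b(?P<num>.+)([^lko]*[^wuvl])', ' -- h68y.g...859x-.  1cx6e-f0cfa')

None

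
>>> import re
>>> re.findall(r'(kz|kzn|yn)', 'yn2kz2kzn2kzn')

['yn', 'kz', 'kz', 'kz']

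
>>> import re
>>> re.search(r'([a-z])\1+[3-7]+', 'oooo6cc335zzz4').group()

A backreference is literal: `\1` must see the identical characters the first group matched.
`re.search` scans for the first position where the pattern succeeds.
The match spans [0:5] → 'oooo6'.
Captured: group 1 = 'o'.

'oooo6'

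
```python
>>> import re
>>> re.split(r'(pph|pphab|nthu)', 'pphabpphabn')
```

The regex engine tests alternatives in the order written; an earlier branch that matches wins even if a later one would match more.
Matches to split on: at [0:3] → 'pph'; at [5:8] → 'pph'.
`re.split` interleaves the captured-group text with the surrounding fragments.

['', 'pph', 'ab', 'pph', 'abn']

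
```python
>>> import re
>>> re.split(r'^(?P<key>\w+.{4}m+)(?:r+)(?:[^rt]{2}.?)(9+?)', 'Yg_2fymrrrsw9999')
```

This matches anchored at the start of the string; then one or more of a word character, then exactly 4 of any character, then one or more of a literal 'm' (captured as 'key'); then one or more of a literal 'r' (non-capturing group); then exactly 2 of any character except [rt], then optionally any character (non-capturing group); then one or more of a literal '9' (lazy) (captured).
Because the quantifier is non-greedy, it stops expanding at the earliest point where the rest of the pattern can succeed.
Matches to split on: at [0:14] → 'Yg_2fymrrrsw99'.
`re.split` interleaves the captured-group text with the surrounding fragments.

['', 'Yg_2fym', '9', '99']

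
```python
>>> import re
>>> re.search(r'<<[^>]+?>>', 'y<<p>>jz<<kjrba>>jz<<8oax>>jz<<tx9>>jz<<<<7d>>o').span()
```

(1, 6)

Unlike `match`, `search` isn't anchored — it looks for the pattern anywhere in the string.
The match spans [1:6] → '<<p>>'.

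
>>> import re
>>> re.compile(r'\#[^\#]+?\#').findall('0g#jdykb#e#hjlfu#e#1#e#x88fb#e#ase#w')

['#jdykb#', '#hjlfu#', '#1#', '#x88fb#', '#ase#']

Walking the string: at [2:9] → '#jdykb#'; at [10:17] → '#hjlfu#'; at [18:21] → '#1#'; at [22:29] → '#x88fb#'; at [30:35] → '#ase#'.
No capturing groups, so `findall` returns the 5 full match strings.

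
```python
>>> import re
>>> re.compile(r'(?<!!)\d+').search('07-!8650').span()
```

(0, 2)

A negative assertion filters positions out without eating any characters.
The match spans [0:2] → '07'.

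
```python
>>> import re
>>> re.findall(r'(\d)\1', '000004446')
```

['0', '0', '4']

The backreference `\1` re-matches whatever the first group consumed, character for character.
One capturing group, so `findall` returns just the captured substring from each match — 3 in all.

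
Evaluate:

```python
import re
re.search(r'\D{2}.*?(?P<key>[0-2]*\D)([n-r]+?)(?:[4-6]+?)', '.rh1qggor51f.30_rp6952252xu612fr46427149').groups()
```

('g', 'or')

Pattern: exactly 2 of a non-digit, then zero or more of any character (lazy); then zero or more of a character in [0-2], then a non-digit (captured as 'key'); then one or more of a character in [n-r] (lazy) (captured); then one or more of a character in [4-6] (lazy) (non-capturing group).
Unlike `match`, `search` isn't anchored — it looks for the pattern anywhere in the string.
The match spans [0:10] → '.rh1qggor5'.
Captured: group 1 = 'g', group 2 = 'or'.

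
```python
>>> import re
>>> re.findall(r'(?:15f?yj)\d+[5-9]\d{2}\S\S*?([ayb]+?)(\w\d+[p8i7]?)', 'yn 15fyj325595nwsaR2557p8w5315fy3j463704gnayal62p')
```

This matches the literal '15', then optionally the literal 'f', then the literal 'yj' (non-capturing group); then one or more of a digit, then a character in [5-9], then exactly 2 of a digit; then a non-whitespace character, then zero or more of a non-whitespace character (lazy); then one or more of one of [ayb] (lazy) (captured); then a word character, then one or more of a digit, then optionally one of [p8i7] (captured).
The `?` after the quantifier makes it lazy — it takes as little as possible before letting the rest of the pattern try.
Walking the string: at [3:24] match '15fyj325595nwsaR2557p', groups = ('a', 'R2557p').
`findall` packs the 2 group values into a tuple for every match.

[('a', 'R2557p')]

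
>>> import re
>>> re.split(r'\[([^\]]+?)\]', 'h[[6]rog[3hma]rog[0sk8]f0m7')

['h', '[6', 'rog', '3hma', 'rog', '0sk8', 'f0m7']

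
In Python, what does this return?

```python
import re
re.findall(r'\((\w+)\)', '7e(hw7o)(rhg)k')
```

['hw7o', 'rhg']

Walking the string: at [2:8] match '(hw7o)', group 1 = 'hw7o'; at [8:13] match '(rhg)', group 1 = 'rhg'.
With a single group, `findall` returns only what that group captured — 2 items.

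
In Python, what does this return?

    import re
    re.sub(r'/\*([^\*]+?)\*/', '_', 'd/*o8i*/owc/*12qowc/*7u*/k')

'd_owc/*12qowc_k'

Each match is replaced by '_'.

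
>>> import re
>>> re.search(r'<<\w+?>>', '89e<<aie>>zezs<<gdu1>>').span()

(3, 10)

`search` walks the string left to right and returns the first match it finds.
The match spans [3:10] → '<<aie>>'.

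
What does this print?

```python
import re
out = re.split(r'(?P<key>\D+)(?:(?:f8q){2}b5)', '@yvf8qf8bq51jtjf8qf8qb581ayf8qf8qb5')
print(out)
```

['@yvf8qf8bq51', 'jtj', '81', 'ay', '']

The pattern matches one or more of a non-digit (captured as 'key'); then the literal 'f8q' repeated 2 times, then the literal 'b5' (non-capturing group).
Matches to split on: at [12:23] → 'jtjf8qf8qb5'; at [25:35] → 'ayf8qf8qb5'.
Because the pattern has a capturing group, `split` also inserts each captured text between the pieces.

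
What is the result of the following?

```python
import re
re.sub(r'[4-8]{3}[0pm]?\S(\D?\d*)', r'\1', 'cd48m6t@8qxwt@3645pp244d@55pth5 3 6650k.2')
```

'cd48m6t@8qxwt@3244d@55pth5 3 .2'

Pattern: exactly 3 of a character in [4-8], then optionally one of [0pm], then a non-whitespace character; then optionally a non-digit, then zero or more of a digit (captured).
`\1` in the replacement pulls in group 1's text for each match.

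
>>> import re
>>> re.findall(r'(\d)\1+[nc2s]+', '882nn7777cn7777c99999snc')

['8', '7', '7', '9']

A backreference is literal: `\1` must see the identical characters the first group matched.
Scanning left to right: at [0:5] match '882nn', group 1 = '8'; at [5:11] match '7777cn', group 1 = '7'; at [11:16] match '7777c', group 1 = '7'; at [16:24] match '99999snc', group 1 = '9'.
With a single group, `findall` returns only what that group captured — 4 items.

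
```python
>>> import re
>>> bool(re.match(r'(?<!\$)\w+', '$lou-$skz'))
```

False

`match` is anchored at position 0; if the pattern doesn't fit there, it returns None.
Here the string doesn't start with a match, so the call returns None, and `bool(None)` is False.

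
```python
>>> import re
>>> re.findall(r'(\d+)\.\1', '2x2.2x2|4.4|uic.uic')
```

['2', '4']

After group 1 captures some text, `\1` only succeeds where that same text appears again.
With a single group, `findall` returns only what that group captured — 2 items.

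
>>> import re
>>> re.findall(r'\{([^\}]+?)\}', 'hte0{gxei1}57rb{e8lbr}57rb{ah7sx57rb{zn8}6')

`findall` collects group 1 from each match (3 total).

['gxei1', 'e8lbr', 'ah7sx57rb{zn8']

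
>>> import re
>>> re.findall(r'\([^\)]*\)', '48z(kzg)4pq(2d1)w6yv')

['(kzg)', '(2d1)']

Walking the string: at [3:8] → '(kzg)'; at [11:16] → '(2d1)'.
No capturing groups, so `findall` returns the 2 full match strings.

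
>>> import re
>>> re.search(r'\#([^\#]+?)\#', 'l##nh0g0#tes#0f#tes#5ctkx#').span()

Unlike `match`, `search` isn't anchored — it looks for the pattern anywhere in the string.
The match spans [2:9] → '#nh0g0#'.
Captured: group 1 = 'nh0g0'.

(2, 9)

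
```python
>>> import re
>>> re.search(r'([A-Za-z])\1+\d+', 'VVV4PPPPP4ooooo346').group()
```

'VVV4'

After group 1 captures some text, `\1` only succeeds where that same text appears again.
The match spans [0:4] → 'VVV4'.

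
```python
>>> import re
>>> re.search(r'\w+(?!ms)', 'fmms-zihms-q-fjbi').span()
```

(0, 4)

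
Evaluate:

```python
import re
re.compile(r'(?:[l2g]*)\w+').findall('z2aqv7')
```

This matches zero or more of one of [l2g] (non-capturing group); then one or more of a word character.
Walking the string: at [0:6] → 'z2aqv7'.
`findall` yields the raw match text (1 of them) because the pattern has no groups.

['z2aqv7']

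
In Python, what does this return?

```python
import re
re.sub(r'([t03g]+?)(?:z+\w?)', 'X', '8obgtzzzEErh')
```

The pattern matches one or more of one of [t03g] (lazy) (captured); then one or more of the literal 'z', then optionally a word character (non-capturing group).
Matches: at [3:9] → 'gtzzzE'.
Each match is replaced by 'X'.

'8obXErh'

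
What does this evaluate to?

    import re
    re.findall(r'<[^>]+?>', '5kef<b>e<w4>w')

['<b>', '<w4>']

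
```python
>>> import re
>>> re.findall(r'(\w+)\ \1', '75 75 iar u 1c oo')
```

['75']

The backreference `\1` re-matches whatever the first group consumed, character for character.
With a single group, `findall` returns only what that group captured — 1 item.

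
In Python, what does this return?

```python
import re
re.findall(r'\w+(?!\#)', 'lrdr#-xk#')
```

The negative lookahead/lookbehind blocks any match where the forbidden context is present.
Matches: at [0:3] → 'lrd'; at [6:7] → 'x'.
Since nothing is captured, `findall` lists the 2 matched substrings directly.

['lrd', 'x']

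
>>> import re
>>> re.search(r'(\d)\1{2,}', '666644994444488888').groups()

('6',)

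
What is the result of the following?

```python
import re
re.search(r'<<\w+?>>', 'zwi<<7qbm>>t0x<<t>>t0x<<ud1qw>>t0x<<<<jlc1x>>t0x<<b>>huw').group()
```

`re.search` tries every starting position until one works.
The match spans [3:11] → '<<7qbm>>'.

'<<7qbm>>'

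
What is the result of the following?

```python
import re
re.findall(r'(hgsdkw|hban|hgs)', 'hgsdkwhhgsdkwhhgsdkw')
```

`|` is ordered: at each position the engine commits to the first alternative that works.
Scanning left to right: at [0:6] match 'hgsdkw', group 1 = 'hgsdkw'; at [7:13] match 'hgsdkw', group 1 = 'hgsdkw'; at [14:20] match 'hgsdkw', group 1 = 'hgsdkw'.
With a single group, `findall` returns only what that group captured — 3 items.

['hgsdkw', 'hgsdkw', 'hgsdkw']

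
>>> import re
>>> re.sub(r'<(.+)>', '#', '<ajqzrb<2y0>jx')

`sub` substitutes '#' at each match site.

'#jx'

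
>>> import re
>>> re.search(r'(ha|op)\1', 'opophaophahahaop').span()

(0, 4)

The backreference `\1` re-matches whatever the first group consumed, character for character.
`re.search` tries every starting position until one works.
The match spans [0:4] → 'opop'.
Captured: group 1 = 'op'.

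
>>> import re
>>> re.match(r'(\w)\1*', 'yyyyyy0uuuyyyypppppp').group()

'yyyyyy'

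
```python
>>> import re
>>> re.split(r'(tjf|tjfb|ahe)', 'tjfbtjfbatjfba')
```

['', 'tjf', 'b', 'tjf', 'ba', 'tjf', 'ba']

`|` is ordered: at each position the engine commits to the first alternative that works.
Because the pattern has a capturing group, `split` also inserts each captured text between the pieces.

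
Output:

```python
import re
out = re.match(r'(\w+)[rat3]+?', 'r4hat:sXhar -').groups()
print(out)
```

('r4ha',)

The match spans [0:5] → 'r4hat'.
Captured: group 1 = 'r4ha'.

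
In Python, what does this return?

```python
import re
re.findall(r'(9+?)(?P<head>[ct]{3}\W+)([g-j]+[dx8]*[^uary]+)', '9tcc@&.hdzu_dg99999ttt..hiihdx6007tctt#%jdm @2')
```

[('9', 'tcc@&.', 'hdz'), ('99999', 'ttt..', 'hiihdx6007tctt#%jdm @2')]

The pattern matches one or more of a literal '9' (lazy) (captured); then exactly 3 of one of [ct], then one or more of a non-word character (captured as 'head'); then one or more of a character in [g-j], then zero or more of one of [dx8], then one or more of any character except [uary] (captured).
3 groups means each result is a tuple of 3 captured strings — 2 here.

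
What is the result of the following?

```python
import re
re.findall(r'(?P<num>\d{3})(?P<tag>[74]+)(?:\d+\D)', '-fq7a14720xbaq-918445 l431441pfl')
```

This matches exactly 3 of a digit (captured as 'num'); then one or more of one of [74] (captured as 'tag'); then one or more of a digit, then a non-digit (non-capturing group).
Walking the string: at [15:22] match '918445 ', groups = ('918', '44'); at [23:30] match '431441p', groups = ('431', '44').
2 groups means each result is a tuple of 2 captured strings — 2 here.

[('918', '44'), ('431', '44')]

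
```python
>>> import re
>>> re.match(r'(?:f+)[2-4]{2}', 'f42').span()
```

(0, 3)

The pattern matches one or more of a literal 'f' (non-capturing group); then exactly 2 of a character in [2-4].
`re.match` won't scan ahead — the pattern has to work from the very first character.
The match spans [0:3] → 'f42'.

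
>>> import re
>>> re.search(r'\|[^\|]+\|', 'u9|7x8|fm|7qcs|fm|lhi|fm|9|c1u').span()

The match spans [2:7] → '|7x8|'.

(2, 7)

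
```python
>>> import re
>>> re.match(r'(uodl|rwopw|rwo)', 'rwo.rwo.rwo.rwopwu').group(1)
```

'rwo'

The match spans [0:3] → 'rwo'.
Captured: group 1 = 'rwo'.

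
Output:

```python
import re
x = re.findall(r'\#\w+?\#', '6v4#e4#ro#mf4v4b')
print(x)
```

['#e4#']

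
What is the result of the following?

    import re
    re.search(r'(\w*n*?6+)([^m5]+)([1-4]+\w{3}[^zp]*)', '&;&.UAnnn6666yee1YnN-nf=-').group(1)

'UAnnn6666'

The match spans [4:25] → 'UAnnn6666yee1YnN-nf=-'.
Captured: group 1 = 'UAnnn6666', group 2 = 'yee', group 3 = '1YnN-nf=-'.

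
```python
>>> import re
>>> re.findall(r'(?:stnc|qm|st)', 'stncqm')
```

The regex engine tests alternatives in the order written; an earlier branch that matches wins even if a later one would match more.
`findall` yields the raw match text (2 of them) because the pattern has no groups.

['stnc', 'qm']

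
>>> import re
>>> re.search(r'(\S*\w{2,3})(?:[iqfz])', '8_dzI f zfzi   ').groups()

('8_d',)

The pattern matches zero or more of a non-whitespace character, then 2 to 3 of a word character (captured); then one of [iqfz] (non-capturing group).
`re.search` tries every starting position until one works.
The match spans [0:4] → '8_dz'.
Captured: group 1 = '8_d'.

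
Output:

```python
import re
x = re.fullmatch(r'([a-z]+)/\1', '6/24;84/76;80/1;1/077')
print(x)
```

None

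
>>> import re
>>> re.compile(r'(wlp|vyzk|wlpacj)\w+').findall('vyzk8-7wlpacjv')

['vyzk', 'wlp']

Branches in `(...|...)` are attempted left-to-right; the first branch that allows the whole pattern to succeed is taken.
Walking the string: at [0:5] match 'vyzk8', group 1 = 'vyzk'; at [7:14] match 'wlpacjv', group 1 = 'wlp'.
`findall` collects group 1 from each match (2 total).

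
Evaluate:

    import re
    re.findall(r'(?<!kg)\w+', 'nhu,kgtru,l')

['nhu', 'kgtru', 'l']

Because the assertion is negative and zero-width, positions next to the forbidden text are skipped.
Scanning left to right: at [0:3] → 'nhu'; at [4:9] → 'kgtru'; at [10:11] → 'l'.
With no groups in the pattern, `findall` gives back each whole match — 3 here.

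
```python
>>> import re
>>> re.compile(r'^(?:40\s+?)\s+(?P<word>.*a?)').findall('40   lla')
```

Pattern: anchored at the start of the string; then the literal '40', then one or more of whitespace (lazy) (non-capturing group); then one or more of whitespace; then zero or more of any character, then optionally the literal 'a' (captured as 'word').
Walking the string: at [0:8] match '40   lla', group 1 = 'lla'.
Because there's exactly one group, `findall` drops the full match and keeps group 1 from the one hit.

['lla']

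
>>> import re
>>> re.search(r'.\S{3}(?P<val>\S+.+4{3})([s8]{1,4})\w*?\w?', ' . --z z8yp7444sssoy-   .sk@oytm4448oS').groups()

('p7444sssoy-   .sk@oytm444', '8')

The pattern matches any character, then exactly 3 of a non-whitespace character; then one or more of a non-whitespace character, then one or more of any character, then exactly 3 of the literal '4' (captured as 'val'); then 1 to 4 of one of [s8] (captured); then zero or more of a word character (lazy), then optionally a word character.
The `?` after the quantifier makes it lazy — it takes as little as possible before letting the rest of the pattern try.
`search` walks the string left to right and returns the first match it finds.
The match spans [6:37] → ' z8yp7444sssoy-   .sk@oytm4448o'.
Captured: group 1 = 'p7444sssoy-   .sk@oytm444', group 2 = '8'.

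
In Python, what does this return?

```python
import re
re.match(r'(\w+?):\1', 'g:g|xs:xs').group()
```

'g:g'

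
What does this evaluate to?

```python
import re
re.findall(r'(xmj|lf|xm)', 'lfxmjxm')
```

['lf', 'xmj', 'xm']

Branches in `(...|...)` are attempted left-to-right; the first branch that allows the whole pattern to succeed is taken.
Walking the string: at [0:2] match 'lf', group 1 = 'lf'; at [2:5] match 'xmj', group 1 = 'xmj'; at [5:7] match 'xm', group 1 = 'xm'.
Because there's exactly one group, `findall` drops the full match and keeps group 1 from each hit.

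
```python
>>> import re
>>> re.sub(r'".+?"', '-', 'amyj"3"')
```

'amyj-'

Matches: at [4:7] → '"3"'.
Each match is replaced by '-'.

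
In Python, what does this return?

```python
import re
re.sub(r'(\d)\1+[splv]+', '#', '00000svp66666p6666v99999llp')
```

'####'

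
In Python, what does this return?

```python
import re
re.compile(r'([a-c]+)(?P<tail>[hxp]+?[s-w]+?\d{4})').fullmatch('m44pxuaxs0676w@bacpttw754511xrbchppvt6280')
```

None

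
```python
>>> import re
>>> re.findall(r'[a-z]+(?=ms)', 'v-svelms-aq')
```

['svel']

Because the assertion is zero-width, the text it checks is not consumed and won't appear in the result.
`findall` yields the raw match text (1 of them) because the pattern has no groups.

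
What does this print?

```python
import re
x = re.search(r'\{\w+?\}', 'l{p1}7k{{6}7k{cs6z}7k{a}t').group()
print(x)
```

{p1}

`search` walks the string left to right and returns the first match it finds.
The match spans [1:5] → '{p1}'.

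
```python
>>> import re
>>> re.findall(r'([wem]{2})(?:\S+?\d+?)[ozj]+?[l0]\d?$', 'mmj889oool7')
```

['mm']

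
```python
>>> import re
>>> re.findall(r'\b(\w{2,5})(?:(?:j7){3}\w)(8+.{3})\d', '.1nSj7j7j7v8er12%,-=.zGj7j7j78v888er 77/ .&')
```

Pattern: a word boundary (`\b`, zero-width); then 2 to 5 of a word character (captured); then the literal 'j7' repeated 3 times, then a word character (non-capturing group); then one or more of the literal '8', then exactly 3 of any character (captured); then a digit.
Matches: at [1:16] match '1nSj7j7j7v8er12', groups = ('1nS', '8er1').
`findall` packs the 2 group values into a tuple for every match.

[('1nS', '8er1')]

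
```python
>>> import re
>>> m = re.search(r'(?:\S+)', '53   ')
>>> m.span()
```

(0, 2)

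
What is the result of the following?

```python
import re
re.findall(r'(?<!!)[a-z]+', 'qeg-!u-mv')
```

The negative lookaround is zero-width — it rules out positions where the adjacent text would match, without consuming anything.
With no groups in the pattern, `findall` gives back each whole match — 2 here.

['qeg', 'mv']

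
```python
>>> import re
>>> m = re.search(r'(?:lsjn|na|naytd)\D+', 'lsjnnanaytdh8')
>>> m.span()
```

(0, 12)

`re.search` tries every starting position until one works.
The match spans [0:12] → 'lsjnnanaytdh'.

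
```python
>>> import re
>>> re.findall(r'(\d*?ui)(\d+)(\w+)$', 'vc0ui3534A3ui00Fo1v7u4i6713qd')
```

[('0ui', '3534', 'A3ui00Fo1v7u4i6713qd')]

Pattern: zero or more of a digit (lazy), then the literal 'ui' (captured); then one or more of a digit (captured); then one or more of a word character (captured); then anchored at the end.
Scanning left to right: at [2:29] match '0ui3534A3ui00Fo1v7u4i6713qd', groups = ('0ui', '3534', 'A3ui00Fo1v7u4i6713qd').
Multiple groups make `findall` return tuples — one 3-tuple for the one match.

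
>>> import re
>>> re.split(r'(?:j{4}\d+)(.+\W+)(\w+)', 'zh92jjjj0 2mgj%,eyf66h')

['zh92', ' 2mgj%,', 'eyf66h', '']

The pattern matches exactly 4 of the literal 'j', then one or more of a digit (non-capturing group); then one or more of any character, then one or more of a non-word character (captured); then one or more of a word character (captured).
Matches to split on: at [4:22] → 'jjjj0 2mgj%,eyf66h'.
With a capturing group present, the delimiter's captured portion is kept in the result list.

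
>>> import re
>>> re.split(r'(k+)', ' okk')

[' o', 'kk', '']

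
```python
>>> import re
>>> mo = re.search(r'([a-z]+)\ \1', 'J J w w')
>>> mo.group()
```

'w w'

`\1` has to match the exact text group 1 already captured.
`re.search` tries every starting position until one works.
The match spans [4:7] → 'w w'.
Captured: group 1 = 'w'.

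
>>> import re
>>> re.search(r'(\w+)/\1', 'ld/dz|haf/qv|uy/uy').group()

The backreference `\1` re-matches whatever the first group consumed, character for character.
The match spans [1:4] → 'd/d'.

'd/d'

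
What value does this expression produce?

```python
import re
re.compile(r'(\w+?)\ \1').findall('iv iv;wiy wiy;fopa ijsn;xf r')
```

After group 1 captures some text, `\1` only succeeds where that same text appears again.
Walking the string: at [0:5] match 'iv iv', group 1 = 'iv'; at [6:13] match 'wiy wiy', group 1 = 'wiy'.
With a single group, `findall` returns only what that group captured — 2 items.

['iv', 'wiy']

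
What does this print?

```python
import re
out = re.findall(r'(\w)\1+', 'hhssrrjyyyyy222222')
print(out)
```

['h', 's', 'r', 'y', '2']

`\1` is not a pattern — it's the concrete string captured by group 1, re-applied verbatim.
`findall` collects group 1 from each match (5 total).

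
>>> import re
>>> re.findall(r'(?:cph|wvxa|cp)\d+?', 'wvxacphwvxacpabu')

[]

No capturing groups, so `findall` returns the 0 full match strings.
Nothing in the string satisfies the pattern, so the list is empty.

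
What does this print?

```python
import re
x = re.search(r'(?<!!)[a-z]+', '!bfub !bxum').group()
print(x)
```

`(?!…)`/`(?<!…)` only lets a position through if the neighbouring text does NOT match; no characters are consumed.
`re.search` scans for the first position where the pattern succeeds.
The match spans [2:5] → 'fub'.

fub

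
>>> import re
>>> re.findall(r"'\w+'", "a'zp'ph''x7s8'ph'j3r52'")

Scanning left to right: at [1:5] → "'zp'"; at [8:14] → "'x7s8'"; at [16:23] → "'j3r52'".
With no groups in the pattern, `findall` gives back each whole match — 3 here.

["'zp'", "'x7s8'", "'j3r52'"]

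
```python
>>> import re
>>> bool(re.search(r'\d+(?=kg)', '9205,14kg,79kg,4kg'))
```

True

Because the assertion is zero-width, the text it checks is not consumed and won't appear in the result.
The match spans [5:7] → '14'.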